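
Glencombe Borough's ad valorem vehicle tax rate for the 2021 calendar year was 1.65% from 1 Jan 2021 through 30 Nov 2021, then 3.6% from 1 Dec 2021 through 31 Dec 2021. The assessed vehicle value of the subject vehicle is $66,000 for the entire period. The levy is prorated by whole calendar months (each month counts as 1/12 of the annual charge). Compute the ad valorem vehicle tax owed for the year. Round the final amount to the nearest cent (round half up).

$1,196.25

1 Jan – 30 Nov 2021: 11 months at 1.65% → $66,000 × 1.65% × 11/12 = $998.2500
1 Dec – 31 Dec 2021: 1 month at 3.6% → $66,000 × 3.6% × 1/12 = $198.0000
Total = $1,196.2500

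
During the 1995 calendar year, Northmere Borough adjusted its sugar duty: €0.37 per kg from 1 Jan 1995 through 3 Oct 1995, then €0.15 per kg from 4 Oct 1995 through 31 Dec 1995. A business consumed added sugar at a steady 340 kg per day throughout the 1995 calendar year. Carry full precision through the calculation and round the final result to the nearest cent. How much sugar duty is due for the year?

1 Jan – 3 Oct 1995: 276 days × 340 kg/day = 93,840 kg at €0.37/kg → €34720.80
4 Oct – 31 Dec 1995: 89 days × 340 kg/day = 30,260 kg at €0.15/kg → €4539.00

€39259.80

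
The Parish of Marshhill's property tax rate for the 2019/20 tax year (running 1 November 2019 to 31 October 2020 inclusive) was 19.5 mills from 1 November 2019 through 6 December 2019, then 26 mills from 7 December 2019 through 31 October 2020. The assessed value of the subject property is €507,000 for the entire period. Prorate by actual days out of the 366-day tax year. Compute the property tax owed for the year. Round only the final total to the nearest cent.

1 November – 6 December 2019: 36 days at 19.5 mills → €507,000 × 1.95% × 36/366 = €972.4426
7 December 2019 – 31 October 2020: 330 days at 26 mills → €507,000 × 2.6% × 330/366 = €11,885.4098
Total = €12,857.8525

€12,857.85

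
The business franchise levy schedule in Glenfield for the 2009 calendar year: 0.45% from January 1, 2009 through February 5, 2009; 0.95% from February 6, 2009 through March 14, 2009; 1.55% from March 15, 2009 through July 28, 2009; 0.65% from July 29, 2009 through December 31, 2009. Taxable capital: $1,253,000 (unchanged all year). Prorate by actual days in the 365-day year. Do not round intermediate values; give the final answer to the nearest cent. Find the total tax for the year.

January 1 – February 5, 2009: 36 days at 0.45% → $1,253,000 × 0.45% × 36/365 = $556.1260
February 6 – March 14, 2009: 37 days at 0.95% → $1,253,000 × 0.95% × 37/365 = $1,206.6562
March 15 – July 28, 2009: 136 days at 1.55% → $1,253,000 × 1.55% × 136/365 = $7,236.5041
July 29 – December 31, 2009: 156 days at 0.65% → $1,253,000 × 0.65% × 156/365 = $3,480.9370
Total = $12,480.2233

$12,480.22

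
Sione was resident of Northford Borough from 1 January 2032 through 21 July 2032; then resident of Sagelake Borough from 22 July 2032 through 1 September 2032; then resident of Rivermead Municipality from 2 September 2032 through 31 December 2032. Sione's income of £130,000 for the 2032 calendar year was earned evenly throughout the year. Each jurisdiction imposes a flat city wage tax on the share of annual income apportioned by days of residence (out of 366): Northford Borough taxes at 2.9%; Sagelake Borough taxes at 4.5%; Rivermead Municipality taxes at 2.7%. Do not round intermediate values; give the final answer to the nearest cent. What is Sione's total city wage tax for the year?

Northford Borough, 1 January – 21 July 2032: 203 days → £130,000 × 2.9% × 203/366 = £2,091.0109
Sagelake Borough, 22 July – 1 September 2032: 42 days → £130,000 × 4.5% × 42/366 = £671.3115
Rivermead Municipality, 2 September – 31 December 2032: 121 days → £130,000 × 2.7% × 121/366 = £1,160.4098
Total = £3,922.7322

£3,922.73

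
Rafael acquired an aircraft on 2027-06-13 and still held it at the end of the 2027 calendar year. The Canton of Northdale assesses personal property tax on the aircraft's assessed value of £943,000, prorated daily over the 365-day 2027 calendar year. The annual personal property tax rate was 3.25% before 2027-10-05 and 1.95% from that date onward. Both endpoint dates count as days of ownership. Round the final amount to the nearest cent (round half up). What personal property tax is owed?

£14,005.49

2027-06-13 to 2027-10-04: 114 days at 3.25% → £943,000 × 3.25% × 114/365 = £9,572.0959
2027-10-05 to 2027-12-31: 88 days at 1.95% → £943,000 × 1.95% × 88/365 = £4,433.3918
Total = £14,005.4877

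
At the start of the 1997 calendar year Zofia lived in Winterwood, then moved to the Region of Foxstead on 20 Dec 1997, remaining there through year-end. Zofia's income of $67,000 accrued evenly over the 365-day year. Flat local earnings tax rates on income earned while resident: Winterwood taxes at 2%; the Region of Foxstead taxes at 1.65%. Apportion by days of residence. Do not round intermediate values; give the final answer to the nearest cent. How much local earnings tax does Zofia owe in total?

$1,332.29

Winterwood, 1 Jan – 19 Dec 1997: 353 days → $67,000 × 2% × 353/365 = $1,295.9452
The Region of Foxstead, 20 Dec – 31 Dec 1997: 12 days → $67,000 × 1.65% × 12/365 = $36.3452
Total = $1,332.2904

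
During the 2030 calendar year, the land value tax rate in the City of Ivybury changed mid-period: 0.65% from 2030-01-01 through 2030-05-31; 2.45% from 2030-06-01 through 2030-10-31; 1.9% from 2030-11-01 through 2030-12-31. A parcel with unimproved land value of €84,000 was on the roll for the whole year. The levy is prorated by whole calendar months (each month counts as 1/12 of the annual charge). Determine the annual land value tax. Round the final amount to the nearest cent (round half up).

2030-01-01 to 2030-05-31: 5 months at 0.65% → €84,000 × 0.65% × 5/12 = €227.5000
2030-06-01 to 2030-10-31: 5 months at 2.45% → €84,000 × 2.45% × 5/12 = €857.5000
2030-11-01 to 2030-12-31: 2 months at 1.9% → €84,000 × 1.9% × 2/12 = €266.0000
Total = €1,351.0000

€1,351.00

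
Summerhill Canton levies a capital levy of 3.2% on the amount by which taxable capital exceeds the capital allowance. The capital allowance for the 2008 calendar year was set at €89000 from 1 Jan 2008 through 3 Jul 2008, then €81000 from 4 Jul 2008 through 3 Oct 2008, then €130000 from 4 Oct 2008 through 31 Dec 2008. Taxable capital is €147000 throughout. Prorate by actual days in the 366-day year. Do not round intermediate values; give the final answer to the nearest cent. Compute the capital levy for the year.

1 Jan – 3 Jul 2008: 185 days, exemption €89000 → (€147000 − €89000) × 3.2% × 185/366 = €938.1421
4 Jul – 3 Oct 2008: 92 days, exemption €81000 → (€147000 − €81000) × 3.2% × 92/366 = €530.8852
4 Oct – 31 Dec 2008: 89 days, exemption €130000 → (€147000 − €130000) × 3.2% × 89/366 = €132.2842
Total = €1601.3115

€1601.31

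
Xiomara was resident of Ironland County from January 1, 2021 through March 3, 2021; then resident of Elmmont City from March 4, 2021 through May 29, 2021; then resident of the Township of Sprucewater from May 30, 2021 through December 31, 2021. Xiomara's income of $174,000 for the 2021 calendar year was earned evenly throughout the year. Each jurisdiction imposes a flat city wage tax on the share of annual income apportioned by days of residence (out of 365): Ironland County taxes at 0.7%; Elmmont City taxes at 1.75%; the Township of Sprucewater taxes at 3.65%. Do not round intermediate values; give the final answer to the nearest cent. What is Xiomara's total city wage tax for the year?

Ironland County, January 1 – March 3, 2021: 62 days → $174,000 × 0.7% × 62/365 = $206.8932
Elmmont City, March 4 – May 29, 2021: 87 days → $174,000 × 1.75% × 87/365 = $725.7945
The Township of Sprucewater, May 30 – December 31, 2021: 216 days → $174,000 × 3.65% × 216/365 = $3,758.4000
Total = $4,691.0877

$4,691.09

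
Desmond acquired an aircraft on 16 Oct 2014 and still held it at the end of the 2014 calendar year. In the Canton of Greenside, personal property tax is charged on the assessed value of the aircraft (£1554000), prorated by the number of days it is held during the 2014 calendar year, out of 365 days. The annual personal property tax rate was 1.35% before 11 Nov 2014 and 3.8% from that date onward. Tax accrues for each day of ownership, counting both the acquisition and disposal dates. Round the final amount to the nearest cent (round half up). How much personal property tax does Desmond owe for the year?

£9745.50

16 Oct – 10 Nov 2014: 26 days at 1.35% → £1554000 × 1.35% × 26/365 = £1494.3945
11 Nov – 31 Dec 2014: 51 days at 3.8% → £1554000 × 3.8% × 51/365 = £8251.1014
Total = £9745.4959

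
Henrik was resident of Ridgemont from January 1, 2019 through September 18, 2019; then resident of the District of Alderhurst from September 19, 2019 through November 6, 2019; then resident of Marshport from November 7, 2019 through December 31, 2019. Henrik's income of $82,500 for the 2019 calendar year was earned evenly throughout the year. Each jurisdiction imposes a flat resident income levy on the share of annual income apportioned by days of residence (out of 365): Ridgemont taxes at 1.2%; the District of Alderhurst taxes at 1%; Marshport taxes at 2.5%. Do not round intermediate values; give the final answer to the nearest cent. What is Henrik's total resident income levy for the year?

Ridgemont, January 1 – September 18, 2019: 261 days → $82,500 × 1.2% × 261/365 = $707.9178
The District of Alderhurst, September 19 – November 6, 2019: 49 days → $82,500 × 1% × 49/365 = $110.7534
Marshport, November 7 – December 31, 2019: 55 days → $82,500 × 2.5% × 55/365 = $310.7877
Total = $1,129.4589

$1,129.46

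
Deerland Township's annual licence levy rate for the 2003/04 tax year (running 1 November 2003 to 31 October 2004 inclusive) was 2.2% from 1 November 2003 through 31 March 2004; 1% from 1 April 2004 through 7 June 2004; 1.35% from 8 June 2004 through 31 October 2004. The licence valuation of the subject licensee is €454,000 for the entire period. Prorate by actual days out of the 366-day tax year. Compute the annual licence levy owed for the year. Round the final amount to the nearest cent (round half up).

€7,436.42

1 November 2003 – 31 March 2004: 152 days at 2.2% → €454,000 × 2.2% × 152/366 = €4,148.0219
1 April – 7 June 2004: 68 days at 1% → €454,000 × 1% × 68/366 = €843.4973
8 June – 31 October 2004: 146 days at 1.35% → €454,000 × 1.35% × 146/366 = €2,444.9016
Total = €7,436.4208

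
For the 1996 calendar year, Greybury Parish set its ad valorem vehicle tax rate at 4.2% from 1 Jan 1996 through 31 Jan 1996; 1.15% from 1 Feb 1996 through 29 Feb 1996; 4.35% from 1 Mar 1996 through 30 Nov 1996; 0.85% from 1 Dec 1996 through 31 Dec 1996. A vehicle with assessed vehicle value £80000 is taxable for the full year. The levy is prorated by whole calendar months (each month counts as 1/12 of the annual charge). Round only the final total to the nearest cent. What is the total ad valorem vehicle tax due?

£3023.33

1 Jan – 31 Jan 1996: 1 month at 4.2% → £80000 × 4.2% × 1/12 = £280.0000
1 Feb – 29 Feb 1996: 1 month at 1.15% → £80000 × 1.15% × 1/12 = £76.6667
1 Mar – 30 Nov 1996: 9 months at 4.35% → £80000 × 4.35% × 9/12 = £2610.0000
1 Dec – 31 Dec 1996: 1 month at 0.85% → £80000 × 0.85% × 1/12 = £56.6667
Total = £3023.3333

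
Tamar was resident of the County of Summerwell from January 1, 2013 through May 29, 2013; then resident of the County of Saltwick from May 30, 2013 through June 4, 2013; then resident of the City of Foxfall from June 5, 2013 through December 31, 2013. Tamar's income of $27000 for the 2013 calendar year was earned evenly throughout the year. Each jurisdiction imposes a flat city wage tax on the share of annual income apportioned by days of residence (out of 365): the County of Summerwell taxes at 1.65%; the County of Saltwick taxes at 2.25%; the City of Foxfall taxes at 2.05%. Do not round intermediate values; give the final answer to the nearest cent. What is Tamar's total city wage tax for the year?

The County of Summerwell, January 1 – May 29, 2013: 149 days → $27000 × 1.65% × 149/365 = $181.8616
The County of Saltwick, May 30 – June 4, 2013: 6 days → $27000 × 2.25% × 6/365 = $9.9863
The City of Foxfall, June 5 – December 31, 2013: 210 days → $27000 × 2.05% × 210/365 = $318.4521
Total = $510.3000

$510.30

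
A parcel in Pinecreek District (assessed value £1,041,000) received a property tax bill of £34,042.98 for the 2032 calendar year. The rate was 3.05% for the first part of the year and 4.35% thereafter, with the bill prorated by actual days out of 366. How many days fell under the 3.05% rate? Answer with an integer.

304 days

Let d = days at the first rate; then 366 − d days at the second rate.
£1,041,000 × [3.05%·d + 4.35%·(366−d)] / 366 = £34,042.98
Solving gives d = 304, so the new rate took effect on 31 Oct 2032.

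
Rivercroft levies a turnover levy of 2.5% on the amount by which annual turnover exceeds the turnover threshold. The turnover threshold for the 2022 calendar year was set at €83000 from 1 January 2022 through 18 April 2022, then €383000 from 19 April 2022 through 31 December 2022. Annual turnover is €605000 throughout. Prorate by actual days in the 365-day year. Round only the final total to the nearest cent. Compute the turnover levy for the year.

1 January – 18 April 2022: 108 days, exemption €83000 → (€605000 − €83000) × 2.5% × 108/365 = €3861.3699
19 April – 31 December 2022: 257 days, exemption €383000 → (€605000 − €383000) × 2.5% × 257/365 = €3907.8082
Total = €7769.1781

€7769.18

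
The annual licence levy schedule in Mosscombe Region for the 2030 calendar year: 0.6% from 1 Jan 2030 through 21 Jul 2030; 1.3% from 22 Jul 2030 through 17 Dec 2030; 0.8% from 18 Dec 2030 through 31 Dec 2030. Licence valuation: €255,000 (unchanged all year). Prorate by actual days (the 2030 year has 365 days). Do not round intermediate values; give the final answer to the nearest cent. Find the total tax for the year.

€2,278.23

1 Jan – 21 Jul 2030: 202 days at 0.6% → €255,000 × 0.6% × 202/365 = €846.7397
22 Jul – 17 Dec 2030: 149 days at 1.3% → €255,000 × 1.3% × 149/365 = €1,353.2466
18 Dec – 31 Dec 2030: 14 days at 0.8% → €255,000 × 0.8% × 14/365 = €78.2466
Total = €2,278.2329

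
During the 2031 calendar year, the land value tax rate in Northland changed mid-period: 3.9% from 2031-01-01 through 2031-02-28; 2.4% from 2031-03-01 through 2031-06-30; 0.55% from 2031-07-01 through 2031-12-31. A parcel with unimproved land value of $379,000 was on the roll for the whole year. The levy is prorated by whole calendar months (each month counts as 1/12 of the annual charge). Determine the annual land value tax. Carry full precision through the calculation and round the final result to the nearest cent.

$6,537.75

2031-01-01 to 2031-02-28: 2 months at 3.9% → $379,000 × 3.9% × 2/12 = $2,463.5000
2031-03-01 to 2031-06-30: 4 months at 2.4% → $379,000 × 2.4% × 4/12 = $3,032.0000
2031-07-01 to 2031-12-31: 6 months at 0.55% → $379,000 × 0.55% × 6/12 = $1,042.2500
Total = $6,537.7500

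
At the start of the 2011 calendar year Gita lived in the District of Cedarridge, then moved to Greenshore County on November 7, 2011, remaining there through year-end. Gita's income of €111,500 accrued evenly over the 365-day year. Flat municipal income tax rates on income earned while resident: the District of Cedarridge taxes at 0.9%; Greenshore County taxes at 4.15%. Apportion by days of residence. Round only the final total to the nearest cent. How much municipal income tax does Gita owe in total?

€1,549.54

The District of Cedarridge, January 1 – November 6, 2011: 310 days → €111,500 × 0.9% × 310/365 = €852.2877
Greenshore County, November 7 – December 31, 2011: 55 days → €111,500 × 4.15% × 55/365 = €697.2568
Total = €1,549.5445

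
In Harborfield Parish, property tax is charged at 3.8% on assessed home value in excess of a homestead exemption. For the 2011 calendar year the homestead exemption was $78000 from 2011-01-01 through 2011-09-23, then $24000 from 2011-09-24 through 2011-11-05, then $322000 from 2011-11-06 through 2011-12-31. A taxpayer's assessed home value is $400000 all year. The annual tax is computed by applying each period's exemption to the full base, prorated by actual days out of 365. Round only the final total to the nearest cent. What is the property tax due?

$11055.19

2011-01-01 to 2011-09-23: 266 days, exemption $78000 → ($400000 − $78000) × 3.8% × 266/365 = $8917.1945
2011-09-24 to 2011-11-05: 43 days, exemption $24000 → ($400000 − $24000) × 3.8% × 43/365 = $1683.2438
2011-11-06 to 2011-12-31: 56 days, exemption $322000 → ($400000 − $322000) × 3.8% × 56/365 = $454.7507
Total = $11055.1890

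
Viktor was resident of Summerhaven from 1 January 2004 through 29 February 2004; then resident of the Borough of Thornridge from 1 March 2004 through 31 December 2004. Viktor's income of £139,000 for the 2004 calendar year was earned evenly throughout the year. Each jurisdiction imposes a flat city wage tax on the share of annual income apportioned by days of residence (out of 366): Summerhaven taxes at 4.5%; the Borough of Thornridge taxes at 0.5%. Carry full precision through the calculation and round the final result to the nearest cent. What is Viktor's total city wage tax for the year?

Summerhaven, 1 January – 29 February 2004: 60 days → £139,000 × 4.5% × 60/366 = £1,025.4098
The Borough of Thornridge, 1 March – 31 December 2004: 306 days → £139,000 × 0.5% × 306/366 = £581.0656
Total = £1,606.4754

£1,606.48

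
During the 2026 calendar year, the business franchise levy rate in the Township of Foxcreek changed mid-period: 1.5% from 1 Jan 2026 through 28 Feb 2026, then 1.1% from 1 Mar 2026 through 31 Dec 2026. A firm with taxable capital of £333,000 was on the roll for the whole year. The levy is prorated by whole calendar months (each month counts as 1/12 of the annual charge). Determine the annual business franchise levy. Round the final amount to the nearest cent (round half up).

£3,885.00

1 Jan – 28 Feb 2026: 2 months at 1.5% → £333,000 × 1.5% × 2/12 = £832.5000
1 Mar – 31 Dec 2026: 10 months at 1.1% → £333,000 × 1.1% × 10/12 = £3,052.5000
Total = £3,885.0000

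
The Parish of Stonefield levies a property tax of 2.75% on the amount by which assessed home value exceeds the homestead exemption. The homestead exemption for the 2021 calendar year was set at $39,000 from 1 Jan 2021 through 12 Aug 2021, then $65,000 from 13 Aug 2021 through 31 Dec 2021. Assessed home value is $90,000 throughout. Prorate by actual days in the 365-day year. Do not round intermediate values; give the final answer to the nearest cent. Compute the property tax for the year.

$1,126.29

1 Jan – 12 Aug 2021: 224 days, exemption $39,000 → ($90,000 − $39,000) × 2.75% × 224/365 = $860.7123
13 Aug – 31 Dec 2021: 141 days, exemption $65,000 → ($90,000 − $65,000) × 2.75% × 141/365 = $265.5822
Total = $1,126.2945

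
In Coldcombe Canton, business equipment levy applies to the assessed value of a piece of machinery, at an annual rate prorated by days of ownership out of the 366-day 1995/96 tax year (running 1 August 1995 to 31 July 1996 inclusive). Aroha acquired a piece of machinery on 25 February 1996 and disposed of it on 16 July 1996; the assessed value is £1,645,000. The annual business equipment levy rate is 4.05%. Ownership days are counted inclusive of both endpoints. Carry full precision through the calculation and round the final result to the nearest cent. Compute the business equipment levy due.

£26,030.10

Days held (25 February – 16 July 1996): 143 out of 366
Tax = £1,645,000 × 4.05% × 143/366 = £26,030.1025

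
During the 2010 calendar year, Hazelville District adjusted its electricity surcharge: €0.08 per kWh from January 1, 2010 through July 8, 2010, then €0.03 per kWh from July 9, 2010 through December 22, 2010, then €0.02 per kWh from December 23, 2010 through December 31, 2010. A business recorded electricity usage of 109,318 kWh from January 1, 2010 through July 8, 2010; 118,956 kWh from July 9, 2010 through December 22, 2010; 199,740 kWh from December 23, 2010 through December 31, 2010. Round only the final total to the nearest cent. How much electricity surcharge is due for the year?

€16,308.92

January 1 – July 8, 2010: 109,318 kWh at €0.08/kWh → €8,745.44
July 9 – December 22, 2010: 118,956 kWh at €0.03/kWh → €3,568.68
December 23 – December 31, 2010: 199,740 kWh at €0.02/kWh → €3,994.80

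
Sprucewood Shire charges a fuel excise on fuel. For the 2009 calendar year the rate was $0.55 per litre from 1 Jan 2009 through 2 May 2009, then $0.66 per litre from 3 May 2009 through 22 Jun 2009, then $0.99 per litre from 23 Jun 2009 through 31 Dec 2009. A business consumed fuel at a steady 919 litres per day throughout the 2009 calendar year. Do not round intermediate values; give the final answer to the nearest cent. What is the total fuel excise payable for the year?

$267,281.96

1 Jan – 2 May 2009: 122 days × 919 litres/day = 112,118 litres at $0.55/litre → $61,664.90
3 May – 22 Jun 2009: 51 days × 919 litres/day = 46,869 litres at $0.66/litre → $30,933.54
23 Jun – 31 Dec 2009: 192 days × 919 litres/day = 176,448 litres at $0.99/litre → $174,683.52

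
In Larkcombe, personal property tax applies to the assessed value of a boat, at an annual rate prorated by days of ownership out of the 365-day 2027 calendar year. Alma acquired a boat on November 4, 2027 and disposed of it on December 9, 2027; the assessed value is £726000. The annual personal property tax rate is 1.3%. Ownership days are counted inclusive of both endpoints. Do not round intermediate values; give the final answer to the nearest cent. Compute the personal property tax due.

£930.87

Days held (November 4 – December 9, 2027): 36 out of 365
Tax = £726000 × 1.3% × 36/365 = £930.8712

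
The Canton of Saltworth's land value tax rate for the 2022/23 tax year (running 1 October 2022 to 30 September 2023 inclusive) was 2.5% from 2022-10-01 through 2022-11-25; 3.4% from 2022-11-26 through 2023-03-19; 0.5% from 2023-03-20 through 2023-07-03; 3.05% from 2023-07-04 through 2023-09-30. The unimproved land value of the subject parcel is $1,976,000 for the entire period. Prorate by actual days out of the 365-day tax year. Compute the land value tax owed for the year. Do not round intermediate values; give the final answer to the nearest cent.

2022-10-01 to 2022-11-25: 56 days at 2.5% → $1,976,000 × 2.5% × 56/365 = $7,579.1781
2022-11-26 to 2023-03-19: 114 days at 3.4% → $1,976,000 × 3.4% × 114/365 = $20,983.4959
2023-03-20 to 2023-07-03: 106 days at 0.5% → $1,976,000 × 0.5% × 106/365 = $2,869.2603
2023-07-04 to 2023-09-30: 89 days at 3.05% → $1,976,000 × 3.05% × 89/365 = $14,695.4849
Total = $46,127.4192

$46,127.42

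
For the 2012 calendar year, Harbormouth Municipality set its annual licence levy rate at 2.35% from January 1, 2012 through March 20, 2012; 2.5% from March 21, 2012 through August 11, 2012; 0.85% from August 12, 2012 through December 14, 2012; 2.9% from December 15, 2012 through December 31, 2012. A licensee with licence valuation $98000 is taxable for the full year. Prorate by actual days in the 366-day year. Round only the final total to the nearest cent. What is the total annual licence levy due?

$1883.82

January 1 – March 20, 2012: 80 days at 2.35% → $98000 × 2.35% × 80/366 = $503.3880
March 21 – August 11, 2012: 144 days at 2.5% → $98000 × 2.5% × 144/366 = $963.9344
August 12 – December 14, 2012: 125 days at 0.85% → $98000 × 0.85% × 125/366 = $284.4945
December 15 – December 31, 2012: 17 days at 2.9% → $98000 × 2.9% × 17/366 = $132.0055
Total = $1883.8224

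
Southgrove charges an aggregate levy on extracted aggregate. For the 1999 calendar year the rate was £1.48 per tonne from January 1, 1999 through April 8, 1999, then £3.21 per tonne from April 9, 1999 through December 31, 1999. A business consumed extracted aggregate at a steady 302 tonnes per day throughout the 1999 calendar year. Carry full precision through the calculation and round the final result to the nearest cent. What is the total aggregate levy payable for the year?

£302,637.22

January 1 – April 8, 1999: 98 days × 302 tonnes/day = 29,596 tonnes at £1.48/tonne → £43,802.08
April 9 – December 31, 1999: 267 days × 302 tonnes/day = 80,634 tonnes at £3.21/tonne → £258,835.14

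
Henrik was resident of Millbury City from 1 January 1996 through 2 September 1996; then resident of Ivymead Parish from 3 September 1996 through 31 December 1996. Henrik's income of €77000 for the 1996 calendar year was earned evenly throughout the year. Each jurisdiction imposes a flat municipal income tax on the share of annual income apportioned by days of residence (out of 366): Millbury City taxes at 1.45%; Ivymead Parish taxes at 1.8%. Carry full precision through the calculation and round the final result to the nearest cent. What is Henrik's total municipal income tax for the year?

Millbury City, 1 January – 2 September 1996: 246 days → €77000 × 1.45% × 246/366 = €750.4344
Ivymead Parish, 3 September – 31 December 1996: 120 days → €77000 × 1.8% × 120/366 = €454.4262
Total = €1204.8607

€1204.86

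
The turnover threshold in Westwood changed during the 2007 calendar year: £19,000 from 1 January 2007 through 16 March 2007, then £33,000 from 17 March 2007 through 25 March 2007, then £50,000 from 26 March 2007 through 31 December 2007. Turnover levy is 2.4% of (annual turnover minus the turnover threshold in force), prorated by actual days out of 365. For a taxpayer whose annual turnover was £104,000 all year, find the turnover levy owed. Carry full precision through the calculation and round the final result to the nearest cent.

£1,458.94

1 January – 16 March 2007: 75 days, exemption £19,000 → (£104,000 − £19,000) × 2.4% × 75/365 = £419.1781
17 March – 25 March 2007: 9 days, exemption £33,000 → (£104,000 − £33,000) × 2.4% × 9/365 = £42.0164
26 March – 31 December 2007: 281 days, exemption £50,000 → (£104,000 − £50,000) × 2.4% × 281/365 = £997.7425
Total = £1,458.9370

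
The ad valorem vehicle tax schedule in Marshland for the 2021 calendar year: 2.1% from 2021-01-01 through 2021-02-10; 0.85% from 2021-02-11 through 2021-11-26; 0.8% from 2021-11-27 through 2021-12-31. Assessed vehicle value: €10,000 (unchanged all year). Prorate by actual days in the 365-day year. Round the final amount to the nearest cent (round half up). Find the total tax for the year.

€98.56

2021-01-01 to 2021-02-10: 41 days at 2.1% → €10,000 × 2.1% × 41/365 = €23.5890
2021-02-11 to 2021-11-26: 289 days at 0.85% → €10,000 × 0.85% × 289/365 = €67.3014
2021-11-27 to 2021-12-31: 35 days at 0.8% → €10,000 × 0.8% × 35/365 = €7.6712
Total = €98.5616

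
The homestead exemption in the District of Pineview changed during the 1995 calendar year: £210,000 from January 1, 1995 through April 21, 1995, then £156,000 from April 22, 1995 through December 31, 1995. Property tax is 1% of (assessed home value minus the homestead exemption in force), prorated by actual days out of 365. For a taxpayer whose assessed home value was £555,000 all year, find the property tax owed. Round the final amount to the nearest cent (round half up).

£3,825.78

January 1 – April 21, 1995: 111 days, exemption £210,000 → (£555,000 − £210,000) × 1% × 111/365 = £1,049.1781
April 22 – December 31, 1995: 254 days, exemption £156,000 → (£555,000 − £156,000) × 1% × 254/365 = £2,776.6027
Total = £3,825.7808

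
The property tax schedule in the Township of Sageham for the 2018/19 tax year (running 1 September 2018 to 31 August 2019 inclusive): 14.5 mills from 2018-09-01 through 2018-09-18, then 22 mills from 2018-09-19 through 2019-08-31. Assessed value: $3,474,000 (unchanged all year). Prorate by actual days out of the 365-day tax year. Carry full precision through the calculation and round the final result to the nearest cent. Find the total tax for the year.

2018-09-01 to 2018-09-18: 18 days at 14.5 mills → $3,474,000 × 1.45% × 18/365 = $2,484.1479
2018-09-19 to 2019-08-31: 347 days at 22 mills → $3,474,000 × 2.2% × 347/365 = $72,658.9479
Total = $75,143.0959

$75,143.10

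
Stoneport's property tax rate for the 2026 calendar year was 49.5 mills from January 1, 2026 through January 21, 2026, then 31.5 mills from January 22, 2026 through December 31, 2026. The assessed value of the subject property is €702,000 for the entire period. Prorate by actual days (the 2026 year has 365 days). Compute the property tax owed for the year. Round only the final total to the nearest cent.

January 1 – January 21, 2026: 21 days at 49.5 mills → €702,000 × 4.95% × 21/365 = €1,999.2575
January 22 – December 31, 2026: 344 days at 31.5 mills → €702,000 × 3.15% × 344/365 = €20,840.7452
Total = €22,840.0027

€22,840.00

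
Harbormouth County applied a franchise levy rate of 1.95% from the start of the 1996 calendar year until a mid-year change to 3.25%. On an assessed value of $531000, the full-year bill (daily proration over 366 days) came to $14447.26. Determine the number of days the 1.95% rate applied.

Let d = days at the first rate; then 366 − d days at the second rate.
$531000 × [1.95%·d + 3.25%·(366−d)] / 366 = $14447.26
Solving gives d = 149, so the new rate took effect on 29 May 1996.

149 days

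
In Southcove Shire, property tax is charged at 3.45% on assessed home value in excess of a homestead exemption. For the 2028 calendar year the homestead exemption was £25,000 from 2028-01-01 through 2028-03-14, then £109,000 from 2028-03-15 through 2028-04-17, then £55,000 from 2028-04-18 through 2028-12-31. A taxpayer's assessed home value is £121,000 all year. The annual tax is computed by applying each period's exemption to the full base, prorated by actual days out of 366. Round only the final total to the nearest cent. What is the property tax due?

2028-01-01 to 2028-03-14: 74 days, exemption £25,000 → (£121,000 − £25,000) × 3.45% × 74/366 = £669.6393
2028-03-15 to 2028-04-17: 34 days, exemption £109,000 → (£121,000 − £109,000) × 3.45% × 34/366 = £38.4590
2028-04-18 to 2028-12-31: 258 days, exemption £55,000 → (£121,000 − £55,000) × 3.45% × 258/366 = £1,605.0984
Total = £2,313.1967

£2,313.20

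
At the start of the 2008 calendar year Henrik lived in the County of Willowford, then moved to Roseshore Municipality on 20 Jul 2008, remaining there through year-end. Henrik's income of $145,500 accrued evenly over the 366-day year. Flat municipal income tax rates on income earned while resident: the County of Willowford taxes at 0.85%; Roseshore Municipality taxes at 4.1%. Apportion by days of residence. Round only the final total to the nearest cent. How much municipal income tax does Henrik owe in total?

$3,368.56

The County of Willowford, 1 Jan – 19 Jul 2008: 201 days → $145,500 × 0.85% × 201/366 = $679.1988
Roseshore Municipality, 20 Jul – 31 Dec 2008: 165 days → $145,500 × 4.1% × 165/366 = $2,689.3648
Total = $3,368.5635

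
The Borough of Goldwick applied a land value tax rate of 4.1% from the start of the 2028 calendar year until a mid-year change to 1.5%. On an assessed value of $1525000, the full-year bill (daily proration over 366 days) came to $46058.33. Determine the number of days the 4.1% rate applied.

214 days

Let d = days at the first rate; then 366 − d days at the second rate.
$1525000 × [4.1%·d + 1.5%·(366−d)] / 366 = $46058.33
Solving gives d = 214, so the new rate took effect on 2 Aug 2028.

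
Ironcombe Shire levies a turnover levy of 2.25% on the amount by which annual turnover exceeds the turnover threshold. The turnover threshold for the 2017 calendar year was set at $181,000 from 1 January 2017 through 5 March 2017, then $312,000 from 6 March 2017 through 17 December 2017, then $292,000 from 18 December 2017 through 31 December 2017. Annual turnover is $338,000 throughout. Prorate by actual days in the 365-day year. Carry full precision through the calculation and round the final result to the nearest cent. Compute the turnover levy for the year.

1 January – 5 March 2017: 64 days, exemption $181,000 → ($338,000 − $181,000) × 2.25% × 64/365 = $619.3973
6 March – 17 December 2017: 287 days, exemption $312,000 → ($338,000 − $312,000) × 2.25% × 287/365 = $459.9863
18 December – 31 December 2017: 14 days, exemption $292,000 → ($338,000 − $292,000) × 2.25% × 14/365 = $39.6986
Total = $1,119.0822

$1,119.08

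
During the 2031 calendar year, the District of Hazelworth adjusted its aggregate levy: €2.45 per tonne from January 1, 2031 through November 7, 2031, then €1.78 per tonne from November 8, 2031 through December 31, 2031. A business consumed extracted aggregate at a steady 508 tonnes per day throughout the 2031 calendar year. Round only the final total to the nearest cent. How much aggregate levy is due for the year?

€435,899.56

January 1 – November 7, 2031: 311 days × 508 tonnes/day = 157,988 tonnes at €2.45/tonne → €387,070.60
November 8 – December 31, 2031: 54 days × 508 tonnes/day = 27,432 tonnes at €1.78/tonne → €48,828.96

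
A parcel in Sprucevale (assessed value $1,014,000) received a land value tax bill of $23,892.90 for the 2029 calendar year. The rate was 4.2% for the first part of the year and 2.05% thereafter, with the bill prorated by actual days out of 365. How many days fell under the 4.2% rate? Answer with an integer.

Let d = days at the first rate; then 365 − d days at the second rate.
$1,014,000 × [4.2%·d + 2.05%·(365−d)] / 365 = $23,892.90
Solving gives d = 52, so the new rate took effect on February 22, 2029.

52 days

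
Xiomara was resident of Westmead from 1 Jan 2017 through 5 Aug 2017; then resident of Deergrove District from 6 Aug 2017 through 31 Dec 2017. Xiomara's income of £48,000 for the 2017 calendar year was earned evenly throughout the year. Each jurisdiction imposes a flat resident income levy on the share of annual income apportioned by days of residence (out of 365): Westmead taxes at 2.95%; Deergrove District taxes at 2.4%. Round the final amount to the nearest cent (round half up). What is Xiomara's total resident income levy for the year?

£1,308.95

Westmead, 1 Jan – 5 Aug 2017: 217 days → £48,000 × 2.95% × 217/365 = £841.8411
Deergrove District, 6 Aug – 31 Dec 2017: 148 days → £48,000 × 2.4% × 148/365 = £467.1123
Total = £1,308.9534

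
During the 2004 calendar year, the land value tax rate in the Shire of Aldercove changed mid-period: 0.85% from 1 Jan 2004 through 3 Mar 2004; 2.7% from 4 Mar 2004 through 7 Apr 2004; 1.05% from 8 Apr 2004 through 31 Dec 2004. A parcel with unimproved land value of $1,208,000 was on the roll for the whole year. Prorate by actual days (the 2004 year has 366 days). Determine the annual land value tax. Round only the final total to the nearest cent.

1 Jan – 3 Mar 2004: 63 days at 0.85% → $1,208,000 × 0.85% × 63/366 = $1,767.4426
4 Mar – 7 Apr 2004: 35 days at 2.7% → $1,208,000 × 2.7% × 35/366 = $3,119.0164
8 Apr – 31 Dec 2004: 268 days at 1.05% → $1,208,000 × 1.05% × 268/366 = $9,287.7377
Total = $14,174.1967

$14,174.20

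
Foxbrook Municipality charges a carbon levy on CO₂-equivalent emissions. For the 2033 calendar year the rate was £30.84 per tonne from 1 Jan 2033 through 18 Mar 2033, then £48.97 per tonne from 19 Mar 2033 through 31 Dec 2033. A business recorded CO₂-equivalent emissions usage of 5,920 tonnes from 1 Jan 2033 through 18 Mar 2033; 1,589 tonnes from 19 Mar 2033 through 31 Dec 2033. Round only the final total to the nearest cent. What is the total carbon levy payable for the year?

£260,386.13

1 Jan – 18 Mar 2033: 5,920 tonnes at £30.84/tonne → £182,572.80
19 Mar – 31 Dec 2033: 1,589 tonnes at £48.97/tonne → £77,813.33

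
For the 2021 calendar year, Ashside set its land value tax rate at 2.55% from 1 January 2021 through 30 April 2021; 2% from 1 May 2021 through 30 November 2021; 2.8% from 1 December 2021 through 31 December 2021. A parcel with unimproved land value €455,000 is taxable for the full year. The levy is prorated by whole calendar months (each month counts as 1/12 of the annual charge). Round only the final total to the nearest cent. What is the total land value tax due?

€10,237.50

1 January – 30 April 2021: 4 months at 2.55% → €455,000 × 2.55% × 4/12 = €3,867.5000
1 May – 30 November 2021: 7 months at 2% → €455,000 × 2% × 7/12 = €5,308.3333
1 December – 31 December 2021: 1 month at 2.8% → €455,000 × 2.8% × 1/12 = €1,061.6667
Total = €10,237.5000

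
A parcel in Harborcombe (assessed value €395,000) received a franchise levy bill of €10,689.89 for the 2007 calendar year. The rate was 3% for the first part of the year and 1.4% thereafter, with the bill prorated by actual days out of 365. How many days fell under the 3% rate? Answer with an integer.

Let d = days at the first rate; then 365 − d days at the second rate.
€395,000 × [3%·d + 1.4%·(365−d)] / 365 = €10,689.89
Solving gives d = 298, so the new rate took effect on 26 October 2007.

298 days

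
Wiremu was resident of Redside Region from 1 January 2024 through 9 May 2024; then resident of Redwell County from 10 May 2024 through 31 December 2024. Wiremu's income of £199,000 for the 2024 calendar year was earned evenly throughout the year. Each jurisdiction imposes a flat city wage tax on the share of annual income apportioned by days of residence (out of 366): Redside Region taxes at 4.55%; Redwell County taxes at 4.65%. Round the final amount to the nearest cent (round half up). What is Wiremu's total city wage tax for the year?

Redside Region, 1 January – 9 May 2024: 130 days → £199,000 × 4.55% × 130/366 = £3,216.0792
Redwell County, 10 May – 31 December 2024: 236 days → £199,000 × 4.65% × 236/366 = £5,966.7377
Total = £9,182.8169

£9,182.82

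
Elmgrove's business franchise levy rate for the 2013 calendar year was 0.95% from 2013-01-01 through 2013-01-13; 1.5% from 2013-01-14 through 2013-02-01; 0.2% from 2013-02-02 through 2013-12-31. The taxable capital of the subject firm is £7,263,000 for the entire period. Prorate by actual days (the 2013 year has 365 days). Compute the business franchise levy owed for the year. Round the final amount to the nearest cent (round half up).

£21,381.08

2013-01-01 to 2013-01-13: 13 days at 0.95% → £7,263,000 × 0.95% × 13/365 = £2,457.4808
2013-01-14 to 2013-02-01: 19 days at 1.5% → £7,263,000 × 1.5% × 19/365 = £5,671.1096
2013-02-02 to 2013-12-31: 333 days at 0.2% → £7,263,000 × 0.2% × 333/365 = £13,252.4877
Total = £21,381.0781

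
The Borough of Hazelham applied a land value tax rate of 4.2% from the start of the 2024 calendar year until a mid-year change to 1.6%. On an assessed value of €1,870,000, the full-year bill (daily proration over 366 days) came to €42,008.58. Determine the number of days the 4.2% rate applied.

Let d = days at the first rate; then 366 − d days at the second rate.
€1,870,000 × [4.2%·d + 1.6%·(366−d)] / 366 = €42,008.58
Solving gives d = 91, so the new rate took effect on April 1, 2024.

91 days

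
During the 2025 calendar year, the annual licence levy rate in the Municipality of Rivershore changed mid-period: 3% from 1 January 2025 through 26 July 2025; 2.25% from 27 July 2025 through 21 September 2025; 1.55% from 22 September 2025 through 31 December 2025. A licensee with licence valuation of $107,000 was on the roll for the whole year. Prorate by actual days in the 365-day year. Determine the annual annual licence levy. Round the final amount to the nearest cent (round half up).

$2,655.36

1 January – 26 July 2025: 207 days at 3% → $107,000 × 3% × 207/365 = $1,820.4658
27 July – 21 September 2025: 57 days at 2.25% → $107,000 × 2.25% × 57/365 = $375.9658
22 September – 31 December 2025: 101 days at 1.55% → $107,000 × 1.55% × 101/365 = $458.9274
Total = $2,655.3589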